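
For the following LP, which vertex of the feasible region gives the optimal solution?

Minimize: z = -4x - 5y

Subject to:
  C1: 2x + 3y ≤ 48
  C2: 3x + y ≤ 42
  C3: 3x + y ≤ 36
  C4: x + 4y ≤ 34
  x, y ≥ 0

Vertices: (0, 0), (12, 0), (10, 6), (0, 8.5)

Evaluate the objective at each vertex of the feasible region:
  z(0, 0) = 0
  z(12, 0) = -48
  z(10, 6) = -70  ←
  z(0, 8.5) = -42.5
The minimum is at x = 10, y = 6.

(10, 6)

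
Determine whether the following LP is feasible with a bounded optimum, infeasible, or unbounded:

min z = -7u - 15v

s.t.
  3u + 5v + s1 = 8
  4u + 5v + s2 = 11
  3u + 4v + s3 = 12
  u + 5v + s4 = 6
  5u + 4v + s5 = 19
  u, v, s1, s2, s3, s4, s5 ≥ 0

Feasible with a bounded optimal solution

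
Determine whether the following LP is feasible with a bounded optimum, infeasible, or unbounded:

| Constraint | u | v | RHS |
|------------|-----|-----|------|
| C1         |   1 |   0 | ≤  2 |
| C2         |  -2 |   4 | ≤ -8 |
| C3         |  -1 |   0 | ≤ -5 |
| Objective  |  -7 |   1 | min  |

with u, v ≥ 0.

Infeasible (no feasible solution exists)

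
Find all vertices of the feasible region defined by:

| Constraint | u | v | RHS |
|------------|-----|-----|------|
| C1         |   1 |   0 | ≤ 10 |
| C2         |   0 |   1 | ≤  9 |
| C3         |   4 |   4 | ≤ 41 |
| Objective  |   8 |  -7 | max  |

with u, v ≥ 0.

(0, 0), (10, 0), (10, 0.25), (1.25, 9), (0, 9)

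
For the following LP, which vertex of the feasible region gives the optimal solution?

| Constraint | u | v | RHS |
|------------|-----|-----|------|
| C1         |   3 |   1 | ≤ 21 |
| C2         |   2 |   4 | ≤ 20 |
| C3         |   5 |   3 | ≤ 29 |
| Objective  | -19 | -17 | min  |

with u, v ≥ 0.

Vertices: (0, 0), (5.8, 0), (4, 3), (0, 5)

Evaluate the objective at each vertex of the feasible region:
  z(0, 0) = 0
  z(5.8, 0) = -110.2
  z(4, 3) = -127  ←
  z(0, 5) = -85
The minimum is at u = 4, v = 3.

(4, 3)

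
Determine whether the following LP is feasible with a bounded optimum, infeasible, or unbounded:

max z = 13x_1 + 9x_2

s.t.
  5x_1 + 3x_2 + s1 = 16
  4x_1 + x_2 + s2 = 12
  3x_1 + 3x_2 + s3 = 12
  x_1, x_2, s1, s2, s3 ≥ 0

Feasible with a bounded optimal solution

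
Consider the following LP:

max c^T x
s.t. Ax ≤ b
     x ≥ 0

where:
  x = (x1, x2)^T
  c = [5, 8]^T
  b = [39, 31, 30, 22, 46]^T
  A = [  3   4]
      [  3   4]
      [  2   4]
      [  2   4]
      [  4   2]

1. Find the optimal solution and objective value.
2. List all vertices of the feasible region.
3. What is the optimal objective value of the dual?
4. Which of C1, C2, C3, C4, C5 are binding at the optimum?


1. x1 = 9, x2 = 1, z = 53
2. (0, 0), (10.33, 0), (9, 1), (0, 5.5)
3. 53
4. C2, C4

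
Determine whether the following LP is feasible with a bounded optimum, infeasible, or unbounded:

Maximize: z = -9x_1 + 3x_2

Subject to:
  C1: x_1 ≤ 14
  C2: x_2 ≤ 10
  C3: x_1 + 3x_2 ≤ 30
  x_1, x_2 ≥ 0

Feasible with a bounded optimal solution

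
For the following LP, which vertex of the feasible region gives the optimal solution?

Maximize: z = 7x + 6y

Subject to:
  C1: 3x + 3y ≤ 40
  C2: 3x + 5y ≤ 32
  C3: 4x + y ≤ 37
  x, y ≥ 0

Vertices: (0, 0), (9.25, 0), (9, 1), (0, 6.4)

Evaluate the objective at each vertex of the feasible region:
  z(0, 0) = 0
  z(9.25, 0) = 64.75
  z(9, 1) = 69  ←
  z(0, 6.4) = 38.4
The maximum is at x = 9, y = 1.

(9, 1)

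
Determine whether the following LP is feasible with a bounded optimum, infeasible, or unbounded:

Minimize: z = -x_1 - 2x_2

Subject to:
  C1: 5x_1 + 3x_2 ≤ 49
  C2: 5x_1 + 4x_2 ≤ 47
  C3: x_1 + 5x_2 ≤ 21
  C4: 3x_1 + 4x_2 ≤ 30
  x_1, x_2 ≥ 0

Feasible with a bounded optimal solution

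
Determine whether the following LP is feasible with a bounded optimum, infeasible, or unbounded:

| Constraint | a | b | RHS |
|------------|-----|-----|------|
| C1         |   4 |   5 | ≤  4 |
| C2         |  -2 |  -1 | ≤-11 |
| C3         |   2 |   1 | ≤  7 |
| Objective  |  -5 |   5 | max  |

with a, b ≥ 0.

Infeasible (no feasible solution exists)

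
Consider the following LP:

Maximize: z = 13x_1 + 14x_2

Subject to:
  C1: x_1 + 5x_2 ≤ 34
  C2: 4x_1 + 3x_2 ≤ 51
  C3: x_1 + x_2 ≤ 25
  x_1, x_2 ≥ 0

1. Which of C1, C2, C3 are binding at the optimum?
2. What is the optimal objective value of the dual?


1. C1, C2
2. 187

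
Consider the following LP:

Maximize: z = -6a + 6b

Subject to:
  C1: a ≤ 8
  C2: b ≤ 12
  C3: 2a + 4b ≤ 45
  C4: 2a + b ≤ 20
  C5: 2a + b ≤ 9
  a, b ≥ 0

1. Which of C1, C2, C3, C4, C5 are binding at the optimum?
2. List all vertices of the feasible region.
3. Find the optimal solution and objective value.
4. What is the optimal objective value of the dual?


1. C5
2. (0, 0), (4.5, 0), (0, 9)
3. a = 0, b = 9, z = 54
4. 54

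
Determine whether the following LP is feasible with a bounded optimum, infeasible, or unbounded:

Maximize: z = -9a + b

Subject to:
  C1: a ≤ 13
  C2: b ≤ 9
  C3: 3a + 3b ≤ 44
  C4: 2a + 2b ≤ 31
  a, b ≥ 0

Feasible with a bounded optimal solution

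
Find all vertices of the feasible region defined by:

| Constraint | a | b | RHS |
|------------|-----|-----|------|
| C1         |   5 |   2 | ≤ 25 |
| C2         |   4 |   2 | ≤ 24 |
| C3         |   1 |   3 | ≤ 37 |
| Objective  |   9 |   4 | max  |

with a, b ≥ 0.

(0, 0), (5, 0), (1, 10), (0, 12)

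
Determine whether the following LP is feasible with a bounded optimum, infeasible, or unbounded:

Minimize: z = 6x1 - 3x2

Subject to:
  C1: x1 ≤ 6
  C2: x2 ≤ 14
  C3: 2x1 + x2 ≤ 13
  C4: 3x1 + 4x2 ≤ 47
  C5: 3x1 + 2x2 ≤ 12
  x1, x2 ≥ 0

Feasible with a bounded optimal solution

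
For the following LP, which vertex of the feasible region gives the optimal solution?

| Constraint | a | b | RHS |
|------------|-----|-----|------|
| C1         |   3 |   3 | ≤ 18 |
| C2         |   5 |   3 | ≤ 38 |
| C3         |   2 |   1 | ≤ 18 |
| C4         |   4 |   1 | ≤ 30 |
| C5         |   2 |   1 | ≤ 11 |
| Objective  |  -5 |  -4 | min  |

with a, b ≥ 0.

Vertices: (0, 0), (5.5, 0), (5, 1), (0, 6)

Evaluate the objective at each vertex of the feasible region:
  z(0, 0) = 0
  z(5.5, 0) = -27.5
  z(5, 1) = -29  ←
  z(0, 6) = -24
The minimum is at a = 5, b = 1.

(5, 1)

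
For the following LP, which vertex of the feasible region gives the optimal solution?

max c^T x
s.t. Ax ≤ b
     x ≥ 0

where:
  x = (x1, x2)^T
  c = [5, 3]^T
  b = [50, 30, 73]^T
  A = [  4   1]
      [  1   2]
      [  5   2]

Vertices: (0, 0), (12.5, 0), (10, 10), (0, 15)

Evaluate the objective at each vertex of the feasible region:
  z(0, 0) = 0
  z(12.5, 0) = 62.5
  z(10, 10) = 80  ←
  z(0, 15) = 45
The maximum is at x1 = 10, x2 = 10.

(10, 10)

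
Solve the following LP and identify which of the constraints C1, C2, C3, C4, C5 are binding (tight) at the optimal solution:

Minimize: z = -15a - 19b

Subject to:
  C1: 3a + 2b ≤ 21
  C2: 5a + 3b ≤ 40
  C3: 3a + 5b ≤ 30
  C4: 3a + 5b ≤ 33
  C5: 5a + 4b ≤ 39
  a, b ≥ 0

At a = 5, b = 3, compute slack b - a·x for each constraint:
  C1: 21 − 21 = 0  (binding)
  C2: 40 − 34 = 6  (slack)
  C3: 30 − 30 = 0  (binding)
  C4: 33 − 30 = 3  (slack)
  C5: 39 − 37 = 2  (slack)

Optimal: a = 5, b = 3
Binding: C1, C3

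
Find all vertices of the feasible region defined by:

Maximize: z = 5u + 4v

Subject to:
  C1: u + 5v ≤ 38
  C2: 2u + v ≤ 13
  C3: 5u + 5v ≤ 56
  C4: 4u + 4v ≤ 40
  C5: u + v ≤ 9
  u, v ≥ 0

(0, 0), (6.5, 0), (4, 5), (1.75, 7.25), (0, 7.6)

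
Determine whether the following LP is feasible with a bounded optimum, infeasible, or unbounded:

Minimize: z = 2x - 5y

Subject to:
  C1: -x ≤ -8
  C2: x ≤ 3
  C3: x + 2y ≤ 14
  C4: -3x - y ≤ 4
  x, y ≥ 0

Infeasible (no feasible solution exists)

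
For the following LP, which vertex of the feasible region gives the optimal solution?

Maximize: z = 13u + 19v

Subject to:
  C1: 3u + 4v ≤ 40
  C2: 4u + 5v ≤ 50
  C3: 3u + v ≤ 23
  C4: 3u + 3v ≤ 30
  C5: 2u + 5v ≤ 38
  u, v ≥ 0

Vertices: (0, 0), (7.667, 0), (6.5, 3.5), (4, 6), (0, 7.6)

Evaluate the objective at each vertex of the feasible region:
  z(0, 0) = 0
  z(7.667, 0) = 99.67
  z(6.5, 3.5) = 151
  z(4, 6) = 166  ←
  z(0, 7.6) = 144.4
The maximum is at u = 4, v = 6.

(4, 6)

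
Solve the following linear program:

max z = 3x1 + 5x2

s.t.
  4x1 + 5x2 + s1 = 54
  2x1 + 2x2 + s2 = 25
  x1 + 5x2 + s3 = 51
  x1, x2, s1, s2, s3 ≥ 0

Evaluate the objective at each vertex of the feasible region:
  z(0, 0) = 0
  z(12.5, 0) = 37.5
  z(8.5, 4) = 45.5
  z(1, 10) = 53  ←
  z(0, 10.2) = 51
The maximum is at x1 = 1, x2 = 10.

x1 = 1, x2 = 10, z = 53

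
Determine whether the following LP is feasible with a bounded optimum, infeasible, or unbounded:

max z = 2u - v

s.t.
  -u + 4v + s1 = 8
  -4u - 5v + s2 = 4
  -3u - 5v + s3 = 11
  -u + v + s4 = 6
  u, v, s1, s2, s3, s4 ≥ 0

Unbounded (objective can increase without bound)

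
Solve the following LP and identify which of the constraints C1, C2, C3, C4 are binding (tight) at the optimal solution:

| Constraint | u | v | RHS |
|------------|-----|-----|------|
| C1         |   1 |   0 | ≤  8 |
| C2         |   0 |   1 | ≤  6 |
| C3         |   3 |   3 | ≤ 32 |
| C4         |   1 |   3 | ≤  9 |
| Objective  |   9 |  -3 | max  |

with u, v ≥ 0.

At u = 8, v = 0, compute slack b - a·x for each constraint:
  C1: 8 − 8 = 0  (binding)
  C2: 6 − 0 = 6  (slack)
  C3: 32 − 24 = 8  (slack)
  C4: 9 − 8 = 1  (slack)

Optimal: u = 8, v = 0
Binding: C1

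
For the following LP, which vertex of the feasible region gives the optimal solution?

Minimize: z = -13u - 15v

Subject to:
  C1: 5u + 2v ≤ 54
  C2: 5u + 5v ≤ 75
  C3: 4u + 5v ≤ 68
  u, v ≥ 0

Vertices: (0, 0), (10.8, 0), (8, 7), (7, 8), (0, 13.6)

Evaluate the objective at each vertex of the feasible region:
  z(0, 0) = 0
  z(10.8, 0) = -140.4
  z(8, 7) = -209
  z(7, 8) = -211  ←
  z(0, 13.6) = -204
The minimum is at u = 7, v = 8.

(7, 8)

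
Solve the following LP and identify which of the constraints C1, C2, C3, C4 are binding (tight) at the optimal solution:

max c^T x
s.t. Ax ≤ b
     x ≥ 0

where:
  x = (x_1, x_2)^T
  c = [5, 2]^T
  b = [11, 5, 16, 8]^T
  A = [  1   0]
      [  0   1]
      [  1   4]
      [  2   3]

At x_1 = 4, x_2 = 0, compute slack b - a·x for each constraint:
  C1: 11 − 4 = 7  (slack)
  C2: 5 − 0 = 5  (slack)
  C3: 16 − 4 = 12  (slack)
  C4: 8 − 8 = 0  (binding)

Optimal: x_1 = 4, x_2 = 0
Binding: C4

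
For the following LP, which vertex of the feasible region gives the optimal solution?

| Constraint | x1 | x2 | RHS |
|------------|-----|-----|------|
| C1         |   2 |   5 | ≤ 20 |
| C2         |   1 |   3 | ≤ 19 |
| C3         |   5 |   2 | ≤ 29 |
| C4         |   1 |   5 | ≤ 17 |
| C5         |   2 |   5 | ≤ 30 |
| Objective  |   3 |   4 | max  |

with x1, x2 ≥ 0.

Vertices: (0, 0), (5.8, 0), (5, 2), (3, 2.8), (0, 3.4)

Evaluate the objective at each vertex of the feasible region:
  z(0, 0) = 0
  z(5.8, 0) = 17.4
  z(5, 2) = 23  ←
  z(3, 2.8) = 20.2
  z(0, 3.4) = 13.6
The maximum is at x1 = 5, x2 = 2.

(5, 2)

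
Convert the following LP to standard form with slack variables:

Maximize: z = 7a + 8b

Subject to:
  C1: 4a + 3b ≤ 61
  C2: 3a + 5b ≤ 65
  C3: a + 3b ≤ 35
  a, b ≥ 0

max z = 7a + 8b

s.t.
  4a + 3b + s1 = 61
  3a + 5b + s2 = 65
  a + 3b + s3 = 35
  a, b, s1, s2, s3 ≥ 0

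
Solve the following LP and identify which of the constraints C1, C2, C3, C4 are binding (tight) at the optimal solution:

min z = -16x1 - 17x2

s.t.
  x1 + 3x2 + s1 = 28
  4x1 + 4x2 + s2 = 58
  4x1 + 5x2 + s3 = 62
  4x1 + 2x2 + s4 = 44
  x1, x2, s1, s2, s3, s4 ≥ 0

At x1 = 8, x2 = 6, compute slack b - a·x for each constraint:
  C1: 28 − 26 = 2  (slack)
  C2: 58 − 56 = 2  (slack)
  C3: 62 − 62 = 0  (binding)
  C4: 44 − 44 = 0  (binding)

Optimal: x1 = 8, x2 = 6
Binding: C3, C4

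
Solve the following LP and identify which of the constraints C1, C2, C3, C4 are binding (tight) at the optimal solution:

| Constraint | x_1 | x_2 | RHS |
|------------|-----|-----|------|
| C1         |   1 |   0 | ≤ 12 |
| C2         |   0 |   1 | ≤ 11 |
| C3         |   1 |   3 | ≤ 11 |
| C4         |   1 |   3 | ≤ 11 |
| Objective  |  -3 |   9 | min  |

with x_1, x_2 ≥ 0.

At x_1 = 11, x_2 = 0, compute slack b - a·x for each constraint:
  C1: 12 − 11 = 1  (slack)
  C2: 11 − 0 = 11  (slack)
  C3: 11 − 11 = 0  (binding)
  C4: 11 − 11 = 0  (binding)

Optimal: x_1 = 11, x_2 = 0
Binding: C3, C4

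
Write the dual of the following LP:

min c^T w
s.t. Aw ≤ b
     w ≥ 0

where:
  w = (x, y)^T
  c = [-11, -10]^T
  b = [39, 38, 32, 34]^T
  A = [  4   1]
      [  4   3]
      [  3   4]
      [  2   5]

Primal min cᵀx s.t. Ax ≤ b, x ≥ 0  →  Dual max −bᵀy s.t. Aᵀy ≥ −c, y ≥ 0.

Maximize: z = -39y1 - 38y2 - 32y3 - 34y4

Subject to:
  4y1 + 4y2 + 3y3 + 2y4 ≥ 11
  y1 + 3y2 + 4y3 + 5y4 ≥ 10
  y1, y2, y3, y4 ≥ 0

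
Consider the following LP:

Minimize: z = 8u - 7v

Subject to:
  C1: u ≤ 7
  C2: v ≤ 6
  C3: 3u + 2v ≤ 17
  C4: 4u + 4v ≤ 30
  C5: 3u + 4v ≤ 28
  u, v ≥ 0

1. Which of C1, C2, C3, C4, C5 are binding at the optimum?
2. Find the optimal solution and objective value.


1. C2
2. u = 0, v = 6, z = -42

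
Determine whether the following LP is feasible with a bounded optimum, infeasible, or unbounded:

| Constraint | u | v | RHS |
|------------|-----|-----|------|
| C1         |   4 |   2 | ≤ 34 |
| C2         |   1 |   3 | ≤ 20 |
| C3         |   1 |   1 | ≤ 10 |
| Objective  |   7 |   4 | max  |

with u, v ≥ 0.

Feasible with a bounded optimal solution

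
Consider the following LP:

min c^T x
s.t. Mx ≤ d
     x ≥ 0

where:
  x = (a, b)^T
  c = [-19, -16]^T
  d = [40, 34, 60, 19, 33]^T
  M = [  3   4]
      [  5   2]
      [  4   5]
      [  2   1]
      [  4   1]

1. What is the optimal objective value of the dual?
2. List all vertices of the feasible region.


1. -188
2. (0, 0), (6.8, 0), (4, 7), (0, 10)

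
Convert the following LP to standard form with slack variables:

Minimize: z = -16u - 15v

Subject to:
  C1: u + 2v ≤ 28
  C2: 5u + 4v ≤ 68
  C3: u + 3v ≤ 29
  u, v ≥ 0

min z = -16u - 15v

s.t.
  u + 2v + s1 = 28
  5u + 4v + s2 = 68
  u + 3v + s3 = 29
  u, v, s1, s2, s3 ≥ 0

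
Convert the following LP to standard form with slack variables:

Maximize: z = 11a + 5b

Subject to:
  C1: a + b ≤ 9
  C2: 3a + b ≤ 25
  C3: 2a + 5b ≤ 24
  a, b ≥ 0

max z = 11a + 5b

s.t.
  a + b + s1 = 9
  3a + b + s2 = 25
  2a + 5b + s3 = 24
  a, b, s1, s2, s3 ≥ 0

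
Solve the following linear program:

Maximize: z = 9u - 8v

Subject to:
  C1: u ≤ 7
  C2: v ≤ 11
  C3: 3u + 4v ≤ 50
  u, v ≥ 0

Evaluate the objective at each vertex of the feasible region:
  z(0, 0) = 0
  z(7, 0) = 63  ←
  z(7, 7.25) = 5
  z(2, 11) = -70
  z(0, 11) = -88
The maximum is at u = 7, v = 0.

u = 7, v = 0, z = 63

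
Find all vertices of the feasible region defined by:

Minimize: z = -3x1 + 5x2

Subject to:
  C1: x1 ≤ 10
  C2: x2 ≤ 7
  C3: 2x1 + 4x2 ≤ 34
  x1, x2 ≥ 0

(0, 0), (10, 0), (10, 3.5), (3, 7), (0, 7)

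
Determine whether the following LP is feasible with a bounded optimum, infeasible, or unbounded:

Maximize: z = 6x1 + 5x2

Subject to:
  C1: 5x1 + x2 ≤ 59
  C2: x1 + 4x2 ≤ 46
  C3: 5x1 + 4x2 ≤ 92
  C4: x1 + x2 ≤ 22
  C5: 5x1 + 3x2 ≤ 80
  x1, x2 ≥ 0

Feasible with a bounded optimal solution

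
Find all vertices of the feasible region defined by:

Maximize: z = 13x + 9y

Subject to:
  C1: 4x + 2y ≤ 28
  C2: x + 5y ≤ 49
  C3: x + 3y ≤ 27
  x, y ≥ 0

(0, 0), (7, 0), (3, 8), (0, 9)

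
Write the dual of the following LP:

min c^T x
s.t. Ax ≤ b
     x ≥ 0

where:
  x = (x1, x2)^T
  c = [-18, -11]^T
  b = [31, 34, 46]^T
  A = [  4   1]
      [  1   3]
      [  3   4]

Primal min cᵀx s.t. Ax ≤ b, x ≥ 0  →  Dual max −bᵀy s.t. Aᵀy ≥ −c, y ≥ 0.

Maximize: z = -31y1 - 34y2 - 46y3

Subject to:
  4y1 + y2 + 3y3 ≥ 18
  y1 + 3y2 + 4y3 ≥ 11
  y1, y2, y3 ≥ 0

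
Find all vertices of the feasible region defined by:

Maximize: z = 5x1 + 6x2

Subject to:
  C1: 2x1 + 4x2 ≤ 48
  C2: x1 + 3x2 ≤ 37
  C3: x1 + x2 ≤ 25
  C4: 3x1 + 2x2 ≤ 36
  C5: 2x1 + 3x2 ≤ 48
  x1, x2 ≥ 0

(0, 0), (12, 0), (6, 9), (0, 12)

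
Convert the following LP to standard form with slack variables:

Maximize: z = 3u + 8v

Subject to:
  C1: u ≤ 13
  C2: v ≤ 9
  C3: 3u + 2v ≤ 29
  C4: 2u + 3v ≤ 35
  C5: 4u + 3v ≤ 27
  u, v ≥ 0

max z = 3u + 8v

s.t.
  u + s1 = 13
  v + s2 = 9
  3u + 2v + s3 = 29
  2u + 3v + s4 = 35
  4u + 3v + s5 = 27
  u, v, s1, s2, s3, s4, s5 ≥ 0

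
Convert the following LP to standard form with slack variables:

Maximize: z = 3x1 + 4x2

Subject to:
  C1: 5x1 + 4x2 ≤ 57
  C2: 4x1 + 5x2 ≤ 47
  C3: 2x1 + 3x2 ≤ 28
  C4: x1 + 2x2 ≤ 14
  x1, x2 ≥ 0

max z = 3x1 + 4x2

s.t.
  5x1 + 4x2 + s1 = 57
  4x1 + 5x2 + s2 = 47
  2x1 + 3x2 + s3 = 28
  x1 + 2x2 + s4 = 14
  x1, x2, s1, s2, s3, s4 ≥ 0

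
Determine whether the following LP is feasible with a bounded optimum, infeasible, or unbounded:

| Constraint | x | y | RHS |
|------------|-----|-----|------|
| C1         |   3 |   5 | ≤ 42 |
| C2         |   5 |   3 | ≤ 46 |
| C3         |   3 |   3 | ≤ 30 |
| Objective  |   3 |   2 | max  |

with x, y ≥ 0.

Feasible with a bounded optimal solution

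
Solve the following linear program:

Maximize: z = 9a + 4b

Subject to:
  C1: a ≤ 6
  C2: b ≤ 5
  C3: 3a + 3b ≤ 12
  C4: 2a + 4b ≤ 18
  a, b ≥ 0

Evaluate the objective at each vertex of the feasible region:
  z(0, 0) = 0
  z(4, 0) = 36  ←
  z(0, 4) = 16
The maximum is at a = 4, b = 0.

a = 4, b = 0, z = 36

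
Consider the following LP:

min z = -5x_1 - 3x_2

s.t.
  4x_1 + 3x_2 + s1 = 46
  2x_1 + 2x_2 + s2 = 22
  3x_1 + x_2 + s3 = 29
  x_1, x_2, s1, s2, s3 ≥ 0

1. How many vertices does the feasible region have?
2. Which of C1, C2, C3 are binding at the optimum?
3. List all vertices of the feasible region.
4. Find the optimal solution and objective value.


1. 4
2. C2, C3
3. (0, 0), (9.667, 0), (9, 2), (0, 11)
4. x_1 = 9, x_2 = 2, z = -51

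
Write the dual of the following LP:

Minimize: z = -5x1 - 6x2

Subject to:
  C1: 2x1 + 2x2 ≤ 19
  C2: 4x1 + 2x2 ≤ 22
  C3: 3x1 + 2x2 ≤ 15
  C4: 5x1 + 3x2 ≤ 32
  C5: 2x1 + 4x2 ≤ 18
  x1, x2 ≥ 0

Primal min cᵀx s.t. Ax ≤ b, x ≥ 0  →  Dual max −bᵀy s.t. Aᵀy ≥ −c, y ≥ 0.

Maximize: z = -19y1 - 22y2 - 15y3 - 32y4 - 18y5

Subject to:
  2y1 + 4y2 + 3y3 + 5y4 + 2y5 ≥ 5
  2y1 + 2y2 + 2y3 + 3y4 + 4y5 ≥ 6
  y1, y2, y3, y4, y5 ≥ 0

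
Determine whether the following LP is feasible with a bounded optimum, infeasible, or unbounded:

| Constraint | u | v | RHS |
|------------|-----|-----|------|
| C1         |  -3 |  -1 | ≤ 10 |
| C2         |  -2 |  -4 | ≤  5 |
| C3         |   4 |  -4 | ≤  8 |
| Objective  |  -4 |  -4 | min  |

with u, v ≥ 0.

Unbounded (objective can decrease without bound)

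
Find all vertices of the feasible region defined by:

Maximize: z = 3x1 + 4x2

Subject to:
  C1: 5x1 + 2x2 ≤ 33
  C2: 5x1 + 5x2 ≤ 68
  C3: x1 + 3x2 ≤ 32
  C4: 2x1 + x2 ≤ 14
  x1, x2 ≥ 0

(0, 0), (6.6, 0), (5, 4), (2, 10), (0, 10.67)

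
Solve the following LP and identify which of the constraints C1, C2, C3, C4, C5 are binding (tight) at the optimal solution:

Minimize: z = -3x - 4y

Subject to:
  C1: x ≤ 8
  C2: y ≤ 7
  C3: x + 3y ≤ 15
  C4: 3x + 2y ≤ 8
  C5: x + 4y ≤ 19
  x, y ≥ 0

At x = 0, y = 4, compute slack b - a·x for each constraint:
  C1: 8 − 0 = 8  (slack)
  C2: 7 − 4 = 3  (slack)
  C3: 15 − 12 = 3  (slack)
  C4: 8 − 8 = 0  (binding)
  C5: 19 − 16 = 3  (slack)

Optimal: x = 0, y = 4
Binding: C4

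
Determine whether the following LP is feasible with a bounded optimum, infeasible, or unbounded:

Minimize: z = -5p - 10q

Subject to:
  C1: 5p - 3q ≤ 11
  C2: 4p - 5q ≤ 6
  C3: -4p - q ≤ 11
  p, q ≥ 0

Unbounded (objective can decrease without bound)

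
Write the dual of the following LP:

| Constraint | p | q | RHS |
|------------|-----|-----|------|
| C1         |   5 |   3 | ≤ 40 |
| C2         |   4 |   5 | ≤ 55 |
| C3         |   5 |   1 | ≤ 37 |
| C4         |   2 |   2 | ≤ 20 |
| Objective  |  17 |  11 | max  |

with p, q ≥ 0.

Primal max cᵀx s.t. Ax ≤ b, x ≥ 0  →  Dual min bᵀy s.t. Aᵀy ≥ c, y ≥ 0.

Minimize: z = 40y1 + 55y2 + 37y3 + 20y4

Subject to:
  5y1 + 4y2 + 5y3 + 2y4 ≥ 17
  3y1 + 5y2 + y3 + 2y4 ≥ 11
  y1, y2, y3, y4 ≥ 0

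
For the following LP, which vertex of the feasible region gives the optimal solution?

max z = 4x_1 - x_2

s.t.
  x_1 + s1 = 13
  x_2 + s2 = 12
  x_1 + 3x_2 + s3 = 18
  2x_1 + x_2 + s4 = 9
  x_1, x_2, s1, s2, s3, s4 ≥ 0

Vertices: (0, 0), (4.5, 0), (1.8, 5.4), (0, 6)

Evaluate the objective at each vertex of the feasible region:
  z(0, 0) = 0
  z(4.5, 0) = 18  ←
  z(1.8, 5.4) = 1.8
  z(0, 6) = -6
The maximum is at x_1 = 4.5, x_2 = 0.

(4.5, 0)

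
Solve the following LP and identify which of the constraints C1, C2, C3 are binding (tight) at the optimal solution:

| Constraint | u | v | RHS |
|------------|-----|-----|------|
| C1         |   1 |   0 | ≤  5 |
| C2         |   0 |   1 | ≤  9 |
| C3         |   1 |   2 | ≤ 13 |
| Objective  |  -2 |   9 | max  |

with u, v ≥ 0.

At u = 0, v = 6.5, compute slack b - a·x for each constraint:
  C1: 5 − 0 = 5  (slack)
  C2: 9 − 6.5 = 2.5  (slack)
  C3: 13 − 13 = 0  (binding)

Optimal: u = 0, v = 6.5
Binding: C3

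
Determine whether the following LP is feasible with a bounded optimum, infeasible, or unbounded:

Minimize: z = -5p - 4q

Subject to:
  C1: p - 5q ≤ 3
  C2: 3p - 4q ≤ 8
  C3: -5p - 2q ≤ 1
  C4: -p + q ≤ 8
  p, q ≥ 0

Unbounded (objective can decrease without bound)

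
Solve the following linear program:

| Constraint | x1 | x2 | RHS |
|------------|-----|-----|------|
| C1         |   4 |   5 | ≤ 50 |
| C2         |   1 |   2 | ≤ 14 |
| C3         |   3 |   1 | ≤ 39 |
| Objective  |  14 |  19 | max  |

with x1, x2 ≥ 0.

Evaluate the objective at each vertex of the feasible region:
  z(0, 0) = 0
  z(12.5, 0) = 175
  z(10, 2) = 178  ←
  z(0, 7) = 133
The maximum is at x1 = 10, x2 = 2.

x1 = 10, x2 = 2, z = 178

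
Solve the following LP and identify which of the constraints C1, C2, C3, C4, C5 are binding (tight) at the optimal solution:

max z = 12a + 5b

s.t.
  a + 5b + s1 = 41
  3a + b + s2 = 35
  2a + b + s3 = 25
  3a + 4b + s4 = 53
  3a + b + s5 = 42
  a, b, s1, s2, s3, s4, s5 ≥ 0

At a = 10, b = 5, compute slack b - a·x for each constraint:
  C1: 41 − 35 = 6  (slack)
  C2: 35 − 35 = 0  (binding)
  C3: 25 − 25 = 0  (binding)
  C4: 53 − 50 = 3  (slack)
  C5: 42 − 35 = 7  (slack)

Optimal: a = 10, b = 5
Binding: C2, C3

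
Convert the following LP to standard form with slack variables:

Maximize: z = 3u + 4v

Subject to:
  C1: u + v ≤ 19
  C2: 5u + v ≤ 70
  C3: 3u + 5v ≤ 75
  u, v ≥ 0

max z = 3u + 4v

s.t.
  u + v + s1 = 19
  5u + v + s2 = 70
  3u + 5v + s3 = 75
  u, v, s1, s2, s3 ≥ 0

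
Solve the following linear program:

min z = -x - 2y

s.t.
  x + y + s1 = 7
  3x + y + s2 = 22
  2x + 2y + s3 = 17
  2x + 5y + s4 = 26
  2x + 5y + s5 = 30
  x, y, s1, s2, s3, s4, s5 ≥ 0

Evaluate the objective at each vertex of the feasible region:
  z(0, 0) = 0
  z(7, 0) = -7
  z(3, 4) = -11  ←
  z(0, 5.2) = -10.4
The minimum is at x = 3, y = 4.

x = 3, y = 4, z = -11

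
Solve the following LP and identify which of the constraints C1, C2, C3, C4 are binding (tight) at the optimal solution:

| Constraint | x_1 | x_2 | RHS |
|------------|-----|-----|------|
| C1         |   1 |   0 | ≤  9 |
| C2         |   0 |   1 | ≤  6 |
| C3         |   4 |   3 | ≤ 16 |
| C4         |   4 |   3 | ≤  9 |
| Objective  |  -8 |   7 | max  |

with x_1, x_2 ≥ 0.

At x_1 = 0, x_2 = 3, compute slack b - a·x for each constraint:
  C1: 9 − 0 = 9  (slack)
  C2: 6 − 3 = 3  (slack)
  C3: 16 − 9 = 7  (slack)
  C4: 9 − 9 = 0  (binding)

Optimal: x_1 = 0, x_2 = 3
Binding: C4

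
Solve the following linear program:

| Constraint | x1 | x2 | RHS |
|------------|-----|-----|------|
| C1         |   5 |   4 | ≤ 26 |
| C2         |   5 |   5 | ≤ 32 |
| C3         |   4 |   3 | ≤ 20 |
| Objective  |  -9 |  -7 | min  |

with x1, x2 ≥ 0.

Evaluate the objective at each vertex of the feasible region:
  z(0, 0) = 0
  z(5, 0) = -45
  z(2, 4) = -46  ←
  z(0.4, 6) = -45.6
  z(0, 6.4) = -44.8
The minimum is at x1 = 2, x2 = 4.

x1 = 2, x2 = 4, z = -46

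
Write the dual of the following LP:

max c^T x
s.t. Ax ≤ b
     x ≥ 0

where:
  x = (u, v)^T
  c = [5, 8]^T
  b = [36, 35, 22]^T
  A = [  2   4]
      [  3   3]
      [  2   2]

Primal max cᵀx s.t. Ax ≤ b, x ≥ 0  →  Dual min bᵀy s.t. Aᵀy ≥ c, y ≥ 0.

Minimize: z = 36y1 + 35y2 + 22y3

Subject to:
  2y1 + 3y2 + 2y3 ≥ 5
  4y1 + 3y2 + 2y3 ≥ 8
  y1, y2, y3 ≥ 0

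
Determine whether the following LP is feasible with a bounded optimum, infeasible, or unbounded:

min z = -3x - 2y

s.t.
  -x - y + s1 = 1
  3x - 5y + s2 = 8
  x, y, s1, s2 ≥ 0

Unbounded (objective can decrease without bound)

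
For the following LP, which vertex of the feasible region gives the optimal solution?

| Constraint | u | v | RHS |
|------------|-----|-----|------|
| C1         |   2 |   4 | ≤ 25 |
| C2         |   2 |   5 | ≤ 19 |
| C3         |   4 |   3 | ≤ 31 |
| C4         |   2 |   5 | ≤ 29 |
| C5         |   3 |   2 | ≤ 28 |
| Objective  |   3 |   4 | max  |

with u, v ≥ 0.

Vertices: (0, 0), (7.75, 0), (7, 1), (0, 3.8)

Evaluate the objective at each vertex of the feasible region:
  z(0, 0) = 0
  z(7.75, 0) = 23.25
  z(7, 1) = 25  ←
  z(0, 3.8) = 15.2
The maximum is at u = 7, v = 1.

(7, 1)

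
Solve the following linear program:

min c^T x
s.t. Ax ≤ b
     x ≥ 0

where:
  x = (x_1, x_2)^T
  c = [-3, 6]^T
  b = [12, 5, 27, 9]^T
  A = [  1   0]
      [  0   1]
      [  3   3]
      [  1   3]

Evaluate the objective at each vertex of the feasible region:
  z(0, 0) = 0
  z(9, 0) = -27  ←
  z(0, 3) = 18
The minimum is at x_1 = 9, x_2 = 0.

x_1 = 9, x_2 = 0, z = -27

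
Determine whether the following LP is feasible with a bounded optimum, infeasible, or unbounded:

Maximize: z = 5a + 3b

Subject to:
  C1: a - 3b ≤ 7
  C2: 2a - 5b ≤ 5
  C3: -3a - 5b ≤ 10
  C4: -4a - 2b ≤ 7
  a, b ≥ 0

Unbounded (objective can increase without bound)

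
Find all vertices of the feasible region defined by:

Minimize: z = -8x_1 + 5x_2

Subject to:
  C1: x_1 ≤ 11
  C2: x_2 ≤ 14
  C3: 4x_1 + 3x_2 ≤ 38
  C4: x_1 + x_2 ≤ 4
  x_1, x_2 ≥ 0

(0, 0), (4, 0), (0, 4)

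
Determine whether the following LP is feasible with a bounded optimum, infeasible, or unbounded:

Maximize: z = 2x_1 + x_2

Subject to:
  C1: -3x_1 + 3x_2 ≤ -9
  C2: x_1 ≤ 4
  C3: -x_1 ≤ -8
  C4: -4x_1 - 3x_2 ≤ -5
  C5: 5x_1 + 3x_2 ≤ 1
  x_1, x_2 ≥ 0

Infeasible (no feasible solution exists)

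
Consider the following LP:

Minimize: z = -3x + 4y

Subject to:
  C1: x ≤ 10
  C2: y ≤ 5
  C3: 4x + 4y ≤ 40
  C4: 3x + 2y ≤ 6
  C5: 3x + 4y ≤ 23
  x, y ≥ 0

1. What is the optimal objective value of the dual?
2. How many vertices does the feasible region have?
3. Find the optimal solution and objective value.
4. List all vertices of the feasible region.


1. -6
2. 3
3. x = 2, y = 0, z = -6
4. (0, 0), (2, 0), (0, 3)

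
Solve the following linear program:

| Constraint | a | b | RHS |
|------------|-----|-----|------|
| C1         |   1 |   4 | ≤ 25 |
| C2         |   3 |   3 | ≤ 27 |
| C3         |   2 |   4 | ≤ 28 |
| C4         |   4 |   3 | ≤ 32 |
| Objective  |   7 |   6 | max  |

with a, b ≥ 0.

Evaluate the objective at each vertex of the feasible region:
  z(0, 0) = 0
  z(8, 0) = 56
  z(5, 4) = 59  ←
  z(4, 5) = 58
  z(3, 5.5) = 54
  z(0, 6.25) = 37.5
The maximum is at a = 5, b = 4.

a = 5, b = 4, z = 59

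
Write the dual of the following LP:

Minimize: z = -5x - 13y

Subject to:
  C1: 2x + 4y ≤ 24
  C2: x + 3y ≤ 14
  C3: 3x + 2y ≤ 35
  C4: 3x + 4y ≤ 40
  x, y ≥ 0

Primal min cᵀx s.t. Ax ≤ b, x ≥ 0  →  Dual max −bᵀy s.t. Aᵀy ≥ −c, y ≥ 0.

Maximize: z = -24y1 - 14y2 - 35y3 - 40y4

Subject to:
  2y1 + y2 + 3y3 + 3y4 ≥ 5
  4y1 + 3y2 + 2y3 + 4y4 ≥ 13
  y1, y2, y3, y4 ≥ 0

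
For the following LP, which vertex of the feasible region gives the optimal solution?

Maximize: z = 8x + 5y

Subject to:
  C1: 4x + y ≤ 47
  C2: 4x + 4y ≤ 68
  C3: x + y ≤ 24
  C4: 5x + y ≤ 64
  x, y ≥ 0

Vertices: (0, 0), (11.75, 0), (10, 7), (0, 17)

Evaluate the objective at each vertex of the feasible region:
  z(0, 0) = 0
  z(11.75, 0) = 94
  z(10, 7) = 115  ←
  z(0, 17) = 85
The maximum is at x = 10, y = 7.

(10, 7)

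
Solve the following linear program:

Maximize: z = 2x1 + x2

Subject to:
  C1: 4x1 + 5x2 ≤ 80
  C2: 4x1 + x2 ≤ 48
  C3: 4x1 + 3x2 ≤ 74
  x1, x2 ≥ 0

Evaluate the objective at each vertex of the feasible region:
  z(0, 0) = 0
  z(12, 0) = 24
  z(10, 8) = 28  ←
  z(0, 16) = 16
The maximum is at x1 = 10, x2 = 8.

x1 = 10, x2 = 8, z = 28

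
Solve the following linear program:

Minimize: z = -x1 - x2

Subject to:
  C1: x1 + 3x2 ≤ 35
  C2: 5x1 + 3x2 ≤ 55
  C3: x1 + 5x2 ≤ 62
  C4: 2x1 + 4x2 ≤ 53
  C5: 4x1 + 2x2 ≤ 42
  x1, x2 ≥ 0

Evaluate the objective at each vertex of the feasible region:
  z(0, 0) = 0
  z(10.5, 0) = -10.5
  z(8, 5) = -13
  z(5, 10) = -15  ←
  z(0, 11.67) = -11.67
The minimum is at x1 = 5, x2 = 10.

x1 = 5, x2 = 10, z = -15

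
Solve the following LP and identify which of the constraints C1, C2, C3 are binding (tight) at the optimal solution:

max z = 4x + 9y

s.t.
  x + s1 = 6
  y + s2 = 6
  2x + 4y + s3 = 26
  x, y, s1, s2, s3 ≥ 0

At x = 1, y = 6, compute slack b - a·x for each constraint:
  C1: 6 − 1 = 5  (slack)
  C2: 6 − 6 = 0  (binding)
  C3: 26 − 26 = 0  (binding)

Optimal: x = 1, y = 6
Binding: C2, C3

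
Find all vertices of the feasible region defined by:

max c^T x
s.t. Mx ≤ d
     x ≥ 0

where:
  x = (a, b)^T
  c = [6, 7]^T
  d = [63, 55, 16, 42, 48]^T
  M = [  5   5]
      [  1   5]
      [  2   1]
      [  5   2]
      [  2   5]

(0, 0), (8, 0), (4, 8), (0, 9.6)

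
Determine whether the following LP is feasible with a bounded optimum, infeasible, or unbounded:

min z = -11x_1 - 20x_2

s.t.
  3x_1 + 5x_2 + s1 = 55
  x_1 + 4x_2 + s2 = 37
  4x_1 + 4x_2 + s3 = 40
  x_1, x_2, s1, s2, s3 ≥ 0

Feasible with a bounded optimal solution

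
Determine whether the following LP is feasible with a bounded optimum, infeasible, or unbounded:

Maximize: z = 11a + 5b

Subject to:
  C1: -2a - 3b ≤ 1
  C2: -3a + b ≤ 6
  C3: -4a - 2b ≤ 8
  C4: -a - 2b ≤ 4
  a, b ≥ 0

Unbounded (objective can increase without bound)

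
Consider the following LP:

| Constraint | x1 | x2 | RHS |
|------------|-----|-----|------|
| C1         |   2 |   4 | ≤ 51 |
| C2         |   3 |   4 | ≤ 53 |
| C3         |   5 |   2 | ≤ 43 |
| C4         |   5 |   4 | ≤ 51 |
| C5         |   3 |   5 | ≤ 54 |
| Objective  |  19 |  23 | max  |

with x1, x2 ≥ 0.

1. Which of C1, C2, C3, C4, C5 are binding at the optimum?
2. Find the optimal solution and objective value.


1. C4, C5
2. x1 = 3, x2 = 9, z = 264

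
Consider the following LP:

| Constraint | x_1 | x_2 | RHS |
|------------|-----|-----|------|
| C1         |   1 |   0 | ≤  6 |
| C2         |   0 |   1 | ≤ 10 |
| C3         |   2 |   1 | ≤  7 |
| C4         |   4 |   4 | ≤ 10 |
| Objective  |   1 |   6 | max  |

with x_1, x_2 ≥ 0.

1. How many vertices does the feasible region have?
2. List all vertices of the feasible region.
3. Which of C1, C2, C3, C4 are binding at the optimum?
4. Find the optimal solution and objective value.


1. 3
2. (0, 0), (2.5, 0), (0, 2.5)
3. C4
4. x_1 = 0, x_2 = 2.5, z = 15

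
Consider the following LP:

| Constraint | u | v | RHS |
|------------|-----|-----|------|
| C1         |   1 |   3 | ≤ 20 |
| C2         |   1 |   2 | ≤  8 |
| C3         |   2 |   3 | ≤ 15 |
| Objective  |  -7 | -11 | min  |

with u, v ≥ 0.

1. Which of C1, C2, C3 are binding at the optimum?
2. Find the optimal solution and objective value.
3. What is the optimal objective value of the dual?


1. C2, C3
2. u = 6, v = 1, z = -53
3. -53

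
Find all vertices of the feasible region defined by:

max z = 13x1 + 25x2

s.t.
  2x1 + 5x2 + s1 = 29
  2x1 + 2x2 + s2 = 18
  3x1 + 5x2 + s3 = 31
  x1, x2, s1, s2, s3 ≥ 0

(0, 0), (9, 0), (7, 2), (2, 5), (0, 5.8)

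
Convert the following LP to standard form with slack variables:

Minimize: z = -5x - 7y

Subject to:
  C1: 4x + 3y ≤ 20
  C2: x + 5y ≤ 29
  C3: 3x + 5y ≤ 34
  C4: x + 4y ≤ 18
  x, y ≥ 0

min z = -5x - 7y

s.t.
  4x + 3y + s1 = 20
  x + 5y + s2 = 29
  3x + 5y + s3 = 34
  x + 4y + s4 = 18
  x, y, s1, s2, s3, s4 ≥ 0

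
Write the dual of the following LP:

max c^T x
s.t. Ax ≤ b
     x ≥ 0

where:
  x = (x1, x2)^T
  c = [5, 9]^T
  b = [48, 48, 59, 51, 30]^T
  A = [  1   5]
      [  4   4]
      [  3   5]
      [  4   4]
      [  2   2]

Primal max cᵀx s.t. Ax ≤ b, x ≥ 0  →  Dual min bᵀy s.t. Aᵀy ≥ c, y ≥ 0.

Minimize: z = 48y1 + 48y2 + 59y3 + 51y4 + 30y5

Subject to:
  y1 + 4y2 + 3y3 + 4y4 + 2y5 ≥ 5
  5y1 + 4y2 + 5y3 + 4y4 + 2y5 ≥ 9
  y1, y2, y3, y4, y5 ≥ 0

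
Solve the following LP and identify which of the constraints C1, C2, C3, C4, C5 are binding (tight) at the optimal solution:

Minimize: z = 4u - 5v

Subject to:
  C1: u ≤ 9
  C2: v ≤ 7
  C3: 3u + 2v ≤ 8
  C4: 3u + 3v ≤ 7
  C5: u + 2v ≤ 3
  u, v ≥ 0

At u = 0, v = 1.5, compute slack b - a·x for each constraint:
  C1: 9 − 0 = 9  (slack)
  C2: 7 − 1.5 = 5.5  (slack)
  C3: 8 − 3 = 5  (slack)
  C4: 7 − 4.5 = 2.5  (slack)
  C5: 3 − 3 = 0  (binding)

Optimal: u = 0, v = 1.5
Binding: C5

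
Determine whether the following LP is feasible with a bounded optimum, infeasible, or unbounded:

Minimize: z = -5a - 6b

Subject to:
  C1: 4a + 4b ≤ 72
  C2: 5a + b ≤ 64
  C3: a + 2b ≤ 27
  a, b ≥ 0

Feasible with a bounded optimal solution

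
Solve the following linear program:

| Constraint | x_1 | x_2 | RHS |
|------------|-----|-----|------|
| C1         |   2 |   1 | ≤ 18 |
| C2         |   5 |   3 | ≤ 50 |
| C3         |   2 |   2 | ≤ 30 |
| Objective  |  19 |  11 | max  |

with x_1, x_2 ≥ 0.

Evaluate the objective at each vertex of the feasible region:
  z(0, 0) = 0
  z(9, 0) = 171
  z(4, 10) = 186  ←
  z(2.5, 12.5) = 185
  z(0, 15) = 165
The maximum is at x_1 = 4, x_2 = 10.

x_1 = 4, x_2 = 10, z = 186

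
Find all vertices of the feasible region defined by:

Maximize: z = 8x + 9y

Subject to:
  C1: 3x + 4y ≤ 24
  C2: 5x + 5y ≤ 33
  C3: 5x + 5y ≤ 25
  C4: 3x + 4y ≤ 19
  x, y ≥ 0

(0, 0), (5, 0), (1, 4), (0, 4.75)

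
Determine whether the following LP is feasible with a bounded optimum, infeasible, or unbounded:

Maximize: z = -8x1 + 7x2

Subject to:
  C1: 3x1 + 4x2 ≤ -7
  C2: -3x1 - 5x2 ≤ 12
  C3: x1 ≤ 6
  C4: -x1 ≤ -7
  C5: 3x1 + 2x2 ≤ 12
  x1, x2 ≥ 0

Infeasible (no feasible solution exists)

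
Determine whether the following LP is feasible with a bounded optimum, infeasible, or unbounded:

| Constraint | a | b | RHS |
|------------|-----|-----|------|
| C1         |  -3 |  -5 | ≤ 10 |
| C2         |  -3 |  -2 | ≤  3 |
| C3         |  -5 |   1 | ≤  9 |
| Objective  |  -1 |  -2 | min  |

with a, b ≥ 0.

Unbounded (objective can decrease without bound)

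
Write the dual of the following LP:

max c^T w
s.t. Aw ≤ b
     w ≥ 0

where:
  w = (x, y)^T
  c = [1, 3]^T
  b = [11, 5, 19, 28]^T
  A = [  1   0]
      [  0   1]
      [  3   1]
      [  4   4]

Primal max cᵀx s.t. Ax ≤ b, x ≥ 0  →  Dual min bᵀy s.t. Aᵀy ≥ c, y ≥ 0.

Minimize: z = 11y1 + 5y2 + 19y3 + 28y4

Subject to:
  y1 + 3y3 + 4y4 ≥ 1
  y2 + y3 + 4y4 ≥ 3
  y1, y2, y3, y4 ≥ 0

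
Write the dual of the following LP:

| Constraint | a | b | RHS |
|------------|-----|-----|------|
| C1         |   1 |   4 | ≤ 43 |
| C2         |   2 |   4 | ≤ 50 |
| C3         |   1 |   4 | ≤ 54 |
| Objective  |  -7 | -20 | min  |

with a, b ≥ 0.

Primal min cᵀx s.t. Ax ≤ b, x ≥ 0  →  Dual max −bᵀy s.t. Aᵀy ≥ −c, y ≥ 0.

Maximize: z = -43y1 - 50y2 - 54y3

Subject to:
  y1 + 2y2 + y3 ≥ 7
  4y1 + 4y2 + 4y3 ≥ 20
  y1, y2, y3 ≥ 0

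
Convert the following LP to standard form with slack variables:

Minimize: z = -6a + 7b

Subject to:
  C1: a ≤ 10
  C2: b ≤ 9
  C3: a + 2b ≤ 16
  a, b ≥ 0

min z = -6a + 7b

s.t.
  a + s1 = 10
  b + s2 = 9
  a + 2b + s3 = 16
  a, b, s1, s2, s3 ≥ 0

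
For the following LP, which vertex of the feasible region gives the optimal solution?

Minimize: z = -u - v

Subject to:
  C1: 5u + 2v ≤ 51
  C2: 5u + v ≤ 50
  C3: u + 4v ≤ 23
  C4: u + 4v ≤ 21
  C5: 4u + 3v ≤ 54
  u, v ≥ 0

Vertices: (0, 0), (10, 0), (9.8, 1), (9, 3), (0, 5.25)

Evaluate the objective at each vertex of the feasible region:
  z(0, 0) = 0
  z(10, 0) = -10
  z(9.8, 1) = -10.8
  z(9, 3) = -12  ←
  z(0, 5.25) = -5.25
The minimum is at u = 9, v = 3.

(9, 3)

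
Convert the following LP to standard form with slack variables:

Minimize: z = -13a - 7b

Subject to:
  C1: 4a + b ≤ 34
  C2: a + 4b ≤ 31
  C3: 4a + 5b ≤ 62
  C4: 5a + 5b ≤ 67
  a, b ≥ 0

min z = -13a - 7b

s.t.
  4a + b + s1 = 34
  a + 4b + s2 = 31
  4a + 5b + s3 = 62
  5a + 5b + s4 = 67
  a, b, s1, s2, s3, s4 ≥ 0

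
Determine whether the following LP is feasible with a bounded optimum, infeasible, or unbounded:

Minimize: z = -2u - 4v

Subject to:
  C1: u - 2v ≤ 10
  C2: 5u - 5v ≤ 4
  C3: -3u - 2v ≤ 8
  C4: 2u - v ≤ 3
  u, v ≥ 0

Unbounded (objective can decrease without bound)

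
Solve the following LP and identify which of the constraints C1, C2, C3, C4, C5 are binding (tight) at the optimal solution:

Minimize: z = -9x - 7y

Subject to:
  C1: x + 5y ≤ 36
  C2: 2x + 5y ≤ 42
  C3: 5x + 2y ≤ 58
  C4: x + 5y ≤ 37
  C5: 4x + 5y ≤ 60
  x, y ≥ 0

At x = 10, y = 4, compute slack b - a·x for each constraint:
  C1: 36 − 30 = 6  (slack)
  C2: 42 − 40 = 2  (slack)
  C3: 58 − 58 = 0  (binding)
  C4: 37 − 30 = 7  (slack)
  C5: 60 − 60 = 0  (binding)

Optimal: x = 10, y = 4
Binding: C3, C5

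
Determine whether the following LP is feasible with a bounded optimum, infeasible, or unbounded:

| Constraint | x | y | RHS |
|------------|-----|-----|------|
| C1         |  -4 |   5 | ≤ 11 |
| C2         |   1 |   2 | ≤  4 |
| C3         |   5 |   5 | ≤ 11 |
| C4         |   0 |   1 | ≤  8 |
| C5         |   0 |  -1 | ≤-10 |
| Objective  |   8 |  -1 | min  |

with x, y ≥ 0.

Infeasible (no feasible solution exists)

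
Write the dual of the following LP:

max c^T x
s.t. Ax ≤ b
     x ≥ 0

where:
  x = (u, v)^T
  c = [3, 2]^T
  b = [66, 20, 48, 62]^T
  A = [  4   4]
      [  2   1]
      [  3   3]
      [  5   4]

Primal max cᵀx s.t. Ax ≤ b, x ≥ 0  →  Dual min bᵀy s.t. Aᵀy ≥ c, y ≥ 0.

Minimize: z = 66y1 + 20y2 + 48y3 + 62y4

Subject to:
  4y1 + 2y2 + 3y3 + 5y4 ≥ 3
  4y1 + y2 + 3y3 + 4y4 ≥ 2
  y1, y2, y3, y4 ≥ 0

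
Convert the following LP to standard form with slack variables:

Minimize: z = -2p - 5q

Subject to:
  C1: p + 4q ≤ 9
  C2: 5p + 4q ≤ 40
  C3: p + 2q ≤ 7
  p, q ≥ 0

min z = -2p - 5q

s.t.
  p + 4q + s1 = 9
  5p + 4q + s2 = 40
  p + 2q + s3 = 7
  p, q, s1, s2, s3 ≥ 0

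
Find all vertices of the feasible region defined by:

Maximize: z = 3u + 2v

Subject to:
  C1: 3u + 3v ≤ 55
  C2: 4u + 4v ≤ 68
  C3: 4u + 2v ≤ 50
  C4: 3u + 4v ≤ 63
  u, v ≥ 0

(0, 0), (12.5, 0), (8, 9), (5, 12), (0, 15.75)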